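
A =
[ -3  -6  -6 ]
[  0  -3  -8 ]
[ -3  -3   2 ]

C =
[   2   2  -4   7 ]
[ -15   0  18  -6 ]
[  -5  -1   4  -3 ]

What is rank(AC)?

First compute AC:
[[114,   0, -120,  33],
 [ 85,   8, -86,  42],
 [ 29,  -8, -34,  -9]]
Now row reduce the product.
R2 ← R2 − (85/114)·R1: [0, 8, 66/19, 661/38]
R3 ← R3 − (29/114)·R1: [0, -8, -66/19, -661/38]
R3 ← R3 + R2: [0, 0, 0, 0]
2 nonzero rows, so rank(AC) = 2.

2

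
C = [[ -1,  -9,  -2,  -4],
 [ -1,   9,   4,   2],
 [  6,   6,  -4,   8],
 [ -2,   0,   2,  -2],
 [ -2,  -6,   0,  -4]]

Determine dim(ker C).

2

Row reduce to echelon form.
R2 ← R2 − R1: [0, 18, 6, 6]
R3 ← R3 + (6)·R1: [0, -48, -16, -16]
R4 ← R4 − (2)·R1: [0, 18, 6, 6]
R5 ← R5 − (2)·R1: [0, 12, 4, 4]
R3 ← R3 + (8/3)·R2: [0, 0, 0, 0]
R4 ← R4 − R2: [0, 0, 0, 0]
R5 ← R5 − (2/3)·R2: [0, 0, 0, 0]
2 nonzero rows, so rank(C) = 2.
C has 4 columns; by rank–nullity, nullity = 4 − 2 = 2.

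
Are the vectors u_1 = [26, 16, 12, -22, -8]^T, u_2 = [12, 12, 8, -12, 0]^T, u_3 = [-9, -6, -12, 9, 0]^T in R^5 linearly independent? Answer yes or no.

yes

Form the matrix with these vectors as rows and row reduce.
R2 ← R2 − (6/13)·R1: [0, 60/13, 32/13, -24/13, 48/13]
R3 ← R3 + (9/26)·R1: [0, -6/13, -102/13, 18/13, -36/13]
R3 ← R3 + (1/10)·R2: [0, 0, -38/5, 6/5, -12/5]
3 nonzero rows, so the 3 vectors span a space of dimension 3.
Since 3 = 3, the vectors are linearly independent.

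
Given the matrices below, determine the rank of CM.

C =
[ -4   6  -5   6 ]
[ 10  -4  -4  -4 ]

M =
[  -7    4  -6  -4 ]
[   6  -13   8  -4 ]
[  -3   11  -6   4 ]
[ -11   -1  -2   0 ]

First compute CM:
[[ 13, -155,  90, -28],
 [-38,  52, -60, -40]]
Now row reduce the product.
R2 ← R2 + (38/13)·R1: [0, -5214/13, 2640/13, -1584/13]
2 nonzero rows, so rank(CM) = 2.

2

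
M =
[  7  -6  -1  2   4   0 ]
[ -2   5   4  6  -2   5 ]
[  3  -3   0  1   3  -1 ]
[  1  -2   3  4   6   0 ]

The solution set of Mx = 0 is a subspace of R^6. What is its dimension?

Row reduce to echelon form.
R2 ← R2 + (2/7)·R1: [0, 23/7, 26/7, 46/7, -6/7, 5]
R3 ← R3 − (3/7)·R1: [0, -3/7, 3/7, 1/7, 9/7, -1]
R4 ← R4 − (1/7)·R1: [0, -8/7, 22/7, 26/7, 38/7, 0]
R3 ← R3 + (3/23)·R2: [0, 0, 21/23, 1, 27/23, -8/23]
R4 ← R4 + (8/23)·R2: [0, 0, 102/23, 6, 118/23, 40/23]
R4 ← R4 − (34/7)·R3: [0, 0, 0, 8/7, -4/7, 24/7]
4 nonzero rows, so rank(M) = 4.
M has 6 columns; by rank–nullity, nullity = 6 − 4 = 2.

2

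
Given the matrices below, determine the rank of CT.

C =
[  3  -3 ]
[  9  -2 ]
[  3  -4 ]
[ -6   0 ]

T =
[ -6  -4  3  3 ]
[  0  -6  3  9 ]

2

First compute CT:
[[-18,   6,   0, -18],
 [-54, -24,  21,   9],
 [-18,  12,  -3, -27],
 [ 36,  24, -18, -18]]
Now row reduce the product.
R2 ← R2 − (3)·R1: [0, -42, 21, 63]
R3 ← R3 − R1: [0, 6, -3, -9]
R4 ← R4 + (2)·R1: [0, 36, -18, -54]
R3 ← R3 + (1/7)·R2: [0, 0, 0, 0]
R4 ← R4 + (6/7)·R2: [0, 0, 0, 0]
2 nonzero rows, so rank(CT) = 2.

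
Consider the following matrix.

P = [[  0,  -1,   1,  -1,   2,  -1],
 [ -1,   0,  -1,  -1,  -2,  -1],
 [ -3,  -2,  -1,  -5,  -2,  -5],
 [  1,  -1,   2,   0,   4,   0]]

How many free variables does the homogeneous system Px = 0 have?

4

Row reduce to echelon form.
Swap R1 ↔ R2
R3 ← R3 − (3)·R1: [0, -2, 2, -2, 4, -2]
R4 ← R4 + R1: [0, -1, 1, -1, 2, -1]
R3 ← R3 − (2)·R2: [0, 0, 0, 0, 0, 0]
R4 ← R4 − R2: [0, 0, 0, 0, 0, 0]
2 nonzero rows, so rank(P) = 2.
P has 6 columns; by rank–nullity, nullity = 6 − 2 = 4.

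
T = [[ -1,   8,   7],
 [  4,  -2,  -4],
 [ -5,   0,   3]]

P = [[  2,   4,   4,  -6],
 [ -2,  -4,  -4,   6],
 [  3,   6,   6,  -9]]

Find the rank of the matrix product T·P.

1

First compute TP:
[[  3,   6,   6,  -9],
 [  0,   0,   0,   0],
 [ -1,  -2,  -2,   3]]
Now row reduce the product.
R3 ← R3 + (1/3)·R1: [0, 0, 0, 0]
1 nonzero row, so rank(TP) = 1.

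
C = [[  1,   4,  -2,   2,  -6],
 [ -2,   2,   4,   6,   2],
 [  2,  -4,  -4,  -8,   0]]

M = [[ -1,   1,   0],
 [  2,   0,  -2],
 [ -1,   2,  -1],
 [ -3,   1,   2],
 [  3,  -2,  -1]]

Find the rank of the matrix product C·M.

2

First compute CM:
[[-15,  11,   4],
 [-10,   8,   2],
 [ 18, -14,  -4]]
Now row reduce the product.
R2 ← R2 − (2/3)·R1: [0, 2/3, -2/3]
R3 ← R3 + (6/5)·R1: [0, -4/5, 4/5]
R3 ← R3 + (6/5)·R2: [0, 0, 0]
2 nonzero rows, so rank(CM) = 2.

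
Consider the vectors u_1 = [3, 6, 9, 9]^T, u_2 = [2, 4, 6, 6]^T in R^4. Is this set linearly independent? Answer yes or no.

Form the matrix with these vectors as rows and row reduce.
R2 ← R2 − (2/3)·R1: [0, 0, 0, 0]
1 nonzero row, so the 2 vectors span a space of dimension 1.
Since 1 < 2, the vectors are linearly dependent.

no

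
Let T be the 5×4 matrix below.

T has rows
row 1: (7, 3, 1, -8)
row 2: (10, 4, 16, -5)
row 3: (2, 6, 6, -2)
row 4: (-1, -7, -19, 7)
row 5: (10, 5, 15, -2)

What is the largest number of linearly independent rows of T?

Row reduce to echelon form.
R2 ← R2 − (10/7)·R1: [0, -2/7, 102/7, 45/7]
R3 ← R3 − (2/7)·R1: [0, 36/7, 40/7, 2/7]
R4 ← R4 + (1/7)·R1: [0, -46/7, -132/7, 41/7]
R5 ← R5 − (10/7)·R1: [0, 5/7, 95/7, 66/7]
R3 ← R3 + (18)·R2: [0, 0, 268, 116]
R4 ← R4 − (23)·R2: [0, 0, -354, -142]
R5 ← R5 + (5/2)·R2: [0, 0, 50, 51/2]
R4 ← R4 + (177/134)·R3: [0, 0, 0, 752/67]
R5 ← R5 − (25/134)·R3: [0, 0, 0, 517/134]
R5 ← R5 − (11/32)·R4: [0, 0, 0, 0]
Echelon form has 4 nonzero rows, so rank(T) = 4.
The rank gives the maximum number of linearly independent rows: 4.

4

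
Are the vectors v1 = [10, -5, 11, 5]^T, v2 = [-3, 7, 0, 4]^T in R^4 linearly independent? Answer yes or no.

Form the matrix with these vectors as rows and row reduce.
R2 ← R2 + (3/10)·R1: [0, 11/2, 33/10, 11/2]
2 nonzero rows, so the 2 vectors span a space of dimension 2.
Since 2 = 2, the vectors are linearly independent.

yes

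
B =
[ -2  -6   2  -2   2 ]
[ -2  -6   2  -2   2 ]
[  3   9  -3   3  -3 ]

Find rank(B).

1

Row reduce to echelon form.
R2 ← R2 − R1: [0, 0, 0, 0, 0]
R3 ← R3 + (3/2)·R1: [0, 0, 0, 0, 0]
Echelon form has 1 nonzero row, so rank(B) = 1.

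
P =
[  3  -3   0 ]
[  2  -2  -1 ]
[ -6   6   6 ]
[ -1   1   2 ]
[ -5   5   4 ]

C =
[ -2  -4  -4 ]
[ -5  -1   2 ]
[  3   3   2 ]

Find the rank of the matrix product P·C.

First compute PC:
[[  9,  -9, -18],
 [  3,  -9, -14],
 [  0,  36,  48],
 [  3,   9,  10],
 [ -3,  27,  38]]
Now row reduce the product.
R2 ← R2 − (1/3)·R1: [0, -6, -8]
R4 ← R4 − (1/3)·R1: [0, 12, 16]
R5 ← R5 + (1/3)·R1: [0, 24, 32]
R3 ← R3 + (6)·R2: [0, 0, 0]
R4 ← R4 + (2)·R2: [0, 0, 0]
R5 ← R5 + (4)·R2: [0, 0, 0]
2 nonzero rows, so rank(PC) = 2.

2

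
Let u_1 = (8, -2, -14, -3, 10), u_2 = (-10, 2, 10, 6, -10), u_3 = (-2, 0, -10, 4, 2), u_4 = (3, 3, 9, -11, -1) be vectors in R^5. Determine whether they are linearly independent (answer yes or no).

Form the matrix with these vectors as rows and row reduce.
R2 ← R2 + (5/4)·R1: [0, -1/2, -15/2, 9/4, 5/2]
R3 ← R3 + (1/4)·R1: [0, -1/2, -27/2, 13/4, 9/2]
R4 ← R4 − (3/8)·R1: [0, 15/4, 57/4, -79/8, -19/4]
R3 ← R3 − R2: [0, 0, -6, 1, 2]
R4 ← R4 + (15/2)·R2: [0, 0, -42, 7, 14]
R4 ← R4 − (7)·R3: [0, 0, 0, 0, 0]
3 nonzero rows, so the 4 vectors span a space of dimension 3.
Since 3 < 4, the vectors are linearly dependent.

no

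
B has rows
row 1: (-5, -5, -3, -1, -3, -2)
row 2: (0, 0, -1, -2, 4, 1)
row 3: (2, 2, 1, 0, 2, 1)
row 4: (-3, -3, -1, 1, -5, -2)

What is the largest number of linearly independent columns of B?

2

Row reduce to echelon form.
R3 ← R3 + (2/5)·R1: [0, 0, -1/5, -2/5, 4/5, 1/5]
R4 ← R4 − (3/5)·R1: [0, 0, 4/5, 8/5, -16/5, -4/5]
R3 ← R3 − (1/5)·R2: [0, 0, 0, 0, 0, 0]
R4 ← R4 + (4/5)·R2: [0, 0, 0, 0, 0, 0]
Echelon form has 2 nonzero rows, so rank(B) = 2.
The rank gives the maximum number of linearly independent columns: 2.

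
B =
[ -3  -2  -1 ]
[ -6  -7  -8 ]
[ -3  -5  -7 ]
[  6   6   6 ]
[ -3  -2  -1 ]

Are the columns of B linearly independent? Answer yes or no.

no

Row reduce B to echelon form.
R2 ← R2 − (2)·R1: [0, -3, -6]
R3 ← R3 − R1: [0, -3, -6]
R4 ← R4 + (2)·R1: [0, 2, 4]
R5 ← R5 − R1: [0, 0, 0]
R3 ← R3 − R2: [0, 0, 0]
R4 ← R4 + (2/3)·R2: [0, 0, 0]
2 pivots among 3 columns.
Only 2 < 3 pivot columns, so the columns are linearly dependent.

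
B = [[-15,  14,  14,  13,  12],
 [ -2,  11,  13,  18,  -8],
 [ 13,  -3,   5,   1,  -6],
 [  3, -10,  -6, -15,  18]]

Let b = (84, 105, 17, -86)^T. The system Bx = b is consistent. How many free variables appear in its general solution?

1

Row reduce the augmented matrix [B | b].
R2 ← R2 − (2/15)·R1: [0, 137/15, 167/15, 244/15, -48/5, 469/5]
R3 ← R3 + (13/15)·R1: [0, 137/15, 257/15, 184/15, 22/5, 449/5]
R4 ← R4 + (1/5)·R1: [0, -36/5, -16/5, -62/5, 102/5, -346/5]
R3 ← R3 − R2: [0, 0, 6, -4, 14, -4]
R4 ← R4 + (108/137)·R2: [0, 0, 764/137, 58/137, 1758/137, 650/137]
R4 ← R4 − (382/411)·R3: [0, 0, 0, 1702/411, -74/411, 3478/411]
The echelon form has 4 nonzero rows, and every pivot lies in the first 5 columns, so rank(B) = rank([B|b]) = 4.
The system is consistent.
Free variables = (unknowns) − (rank) = 5 − 4 = 1.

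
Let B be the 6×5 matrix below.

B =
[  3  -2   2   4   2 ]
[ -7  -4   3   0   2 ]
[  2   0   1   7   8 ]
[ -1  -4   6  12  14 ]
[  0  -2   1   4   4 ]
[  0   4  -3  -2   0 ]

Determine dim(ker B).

Row reduce to echelon form.
R2 ← R2 + (7/3)·R1: [0, -26/3, 23/3, 28/3, 20/3]
R3 ← R3 − (2/3)·R1: [0, 4/3, -1/3, 13/3, 20/3]
R4 ← R4 + (1/3)·R1: [0, -14/3, 20/3, 40/3, 44/3]
R3 ← R3 + (2/13)·R2: [0, 0, 11/13, 75/13, 100/13]
R4 ← R4 − (7/13)·R2: [0, 0, 33/13, 108/13, 144/13]
R5 ← R5 − (3/13)·R2: [0, 0, -10/13, 24/13, 32/13]
R6 ← R6 + (6/13)·R2: [0, 0, 7/13, 30/13, 40/13]
R4 ← R4 − (3)·R3: [0, 0, 0, -9, -12]
R5 ← R5 + (10/11)·R3: [0, 0, 0, 78/11, 104/11]
R6 ← R6 − (7/11)·R3: [0, 0, 0, -15/11, -20/11]
R5 ← R5 + (26/33)·R4: [0, 0, 0, 0, 0]
R6 ← R6 − (5/33)·R4: [0, 0, 0, 0, 0]
4 nonzero rows, so rank(B) = 4.
B has 5 columns; by rank–nullity, nullity = 5 − 4 = 1.

1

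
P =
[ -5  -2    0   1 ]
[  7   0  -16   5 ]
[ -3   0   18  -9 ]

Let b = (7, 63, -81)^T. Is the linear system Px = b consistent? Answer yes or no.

Row reduce the augmented matrix [P | b].
R2 ← R2 + (7/5)·R1: [0, -14/5, -16, 32/5, 364/5]
R3 ← R3 − (3/5)·R1: [0, 6/5, 18, -48/5, -426/5]
R3 ← R3 + (3/7)·R2: [0, 0, 78/7, -48/7, -54]
The echelon form has 3 nonzero rows, and every pivot lies in the first 4 columns, so rank(P) = rank([P|b]) = 3.
The system is consistent.

yes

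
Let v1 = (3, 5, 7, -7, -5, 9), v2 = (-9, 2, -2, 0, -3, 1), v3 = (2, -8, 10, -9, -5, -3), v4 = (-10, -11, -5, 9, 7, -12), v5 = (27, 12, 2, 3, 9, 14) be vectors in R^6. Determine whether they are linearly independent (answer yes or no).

no

Form the matrix with these vectors as rows and row reduce.
R2 ← R2 + (3)·R1: [0, 17, 19, -21, -18, 28]
R3 ← R3 − (2/3)·R1: [0, -34/3, 16/3, -13/3, -5/3, -9]
R4 ← R4 + (10/3)·R1: [0, 17/3, 55/3, -43/3, -29/3, 18]
R5 ← R5 − (9)·R1: [0, -33, -61, 66, 54, -67]
R3 ← R3 + (2/3)·R2: [0, 0, 18, -55/3, -41/3, 29/3]
R4 ← R4 − (1/3)·R2: [0, 0, 12, -22/3, -11/3, 26/3]
R5 ← R5 + (33/17)·R2: [0, 0, -410/17, 429/17, 324/17, -215/17]
R4 ← R4 − (2/3)·R3: [0, 0, 0, 44/9, 49/9, 20/9]
R5 ← R5 + (205/153)·R3: [0, 0, 0, 308/459, 343/459, 140/459]
R5 ← R5 − (7/51)·R4: [0, 0, 0, 0, 0, 0]
4 nonzero rows, so the 5 vectors span a space of dimension 4.
Since 4 < 5, the vectors are linearly dependent.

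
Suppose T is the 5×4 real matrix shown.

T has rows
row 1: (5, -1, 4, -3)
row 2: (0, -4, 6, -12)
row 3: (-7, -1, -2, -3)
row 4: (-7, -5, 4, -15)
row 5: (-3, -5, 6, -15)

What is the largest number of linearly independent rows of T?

2

Row reduce to echelon form.
R3 ← R3 + (7/5)·R1: [0, -12/5, 18/5, -36/5]
R4 ← R4 + (7/5)·R1: [0, -32/5, 48/5, -96/5]
R5 ← R5 + (3/5)·R1: [0, -28/5, 42/5, -84/5]
R3 ← R3 − (3/5)·R2: [0, 0, 0, 0]
R4 ← R4 − (8/5)·R2: [0, 0, 0, 0]
R5 ← R5 − (7/5)·R2: [0, 0, 0, 0]
Echelon form has 2 nonzero rows, so rank(T) = 2.
The rank gives the maximum number of linearly independent rows: 2.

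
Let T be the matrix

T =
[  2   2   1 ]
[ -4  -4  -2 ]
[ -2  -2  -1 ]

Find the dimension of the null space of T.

2

Row reduce to echelon form.
R2 ← R2 + (2)·R1: [0, 0, 0]
R3 ← R3 + R1: [0, 0, 0]
1 nonzero row, so rank(T) = 1.
T has 3 columns; by rank–nullity, nullity = 3 − 1 = 2.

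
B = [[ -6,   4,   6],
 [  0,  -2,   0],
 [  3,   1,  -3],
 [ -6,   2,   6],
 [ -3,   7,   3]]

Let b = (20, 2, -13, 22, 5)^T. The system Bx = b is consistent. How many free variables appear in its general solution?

Row reduce the augmented matrix [B | b].
R3 ← R3 + (1/2)·R1: [0, 3, 0, -3]
R4 ← R4 − R1: [0, -2, 0, 2]
R5 ← R5 − (1/2)·R1: [0, 5, 0, -5]
R3 ← R3 + (3/2)·R2: [0, 0, 0, 0]
R4 ← R4 − R2: [0, 0, 0, 0]
R5 ← R5 + (5/2)·R2: [0, 0, 0, 0]
The echelon form has 2 nonzero rows, and every pivot lies in the first 3 columns, so rank(B) = rank([B|b]) = 2.
The system is consistent.
Free variables = (unknowns) − (rank) = 3 − 2 = 1.

1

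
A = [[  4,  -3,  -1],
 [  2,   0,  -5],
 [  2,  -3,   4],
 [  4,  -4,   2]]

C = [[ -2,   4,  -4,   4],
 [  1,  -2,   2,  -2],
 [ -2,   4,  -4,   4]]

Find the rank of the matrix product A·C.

First compute AC:
[[ -9,  18, -18,  18],
 [  6, -12,  12, -12],
 [-15,  30, -30,  30],
 [-16,  32, -32,  32]]
Now row reduce the product.
R2 ← R2 + (2/3)·R1: [0, 0, 0, 0]
R3 ← R3 − (5/3)·R1: [0, 0, 0, 0]
R4 ← R4 − (16/9)·R1: [0, 0, 0, 0]
1 nonzero row, so rank(AC) = 1.

1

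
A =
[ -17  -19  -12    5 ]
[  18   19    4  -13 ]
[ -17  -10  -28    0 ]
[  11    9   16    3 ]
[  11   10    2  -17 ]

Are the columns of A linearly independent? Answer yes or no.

yes

Row reduce A to echelon form.
R2 ← R2 + (18/17)·R1: [0, -19/17, -148/17, -131/17]
R3 ← R3 − R1: [0, 9, -16, -5]
R4 ← R4 + (11/17)·R1: [0, -56/17, 140/17, 106/17]
R5 ← R5 + (11/17)·R1: [0, -39/17, -98/17, -234/17]
R3 ← R3 + (153/19)·R2: [0, 0, -1636/19, -1274/19]
R4 ← R4 − (56/19)·R2: [0, 0, 644/19, 550/19]
R5 ← R5 − (39/19)·R2: [0, 0, 230/19, 39/19]
R4 ← R4 + (161/409)·R3: [0, 0, 0, 1044/409]
R5 ← R5 + (115/818)·R3: [0, 0, 0, -3016/409]
R5 ← R5 + (26/9)·R4: [0, 0, 0, 0]
4 pivots among 4 columns.
Every column is a pivot column, so the columns are linearly independent.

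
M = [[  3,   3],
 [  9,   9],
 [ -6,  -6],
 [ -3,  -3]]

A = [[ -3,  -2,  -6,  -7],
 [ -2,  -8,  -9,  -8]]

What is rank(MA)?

First compute MA:
[[-15, -30, -45, -45],
 [-45, -90, -135, -135],
 [ 30,  60,  90,  90],
 [ 15,  30,  45,  45]]
Now row reduce the product.
R2 ← R2 − (3)·R1: [0, 0, 0, 0]
R3 ← R3 + (2)·R1: [0, 0, 0, 0]
R4 ← R4 + R1: [0, 0, 0, 0]
1 nonzero row, so rank(MA) = 1.

1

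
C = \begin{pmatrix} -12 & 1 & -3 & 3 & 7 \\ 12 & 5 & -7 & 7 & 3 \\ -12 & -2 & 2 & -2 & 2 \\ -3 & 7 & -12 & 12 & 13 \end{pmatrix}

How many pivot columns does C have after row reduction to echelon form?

Row reduce to echelon form.
R2 ← R2 + R1: [0, 6, -10, 10, 10]
R3 ← R3 − R1: [0, -3, 5, -5, -5]
R4 ← R4 − (1/4)·R1: [0, 27/4, -45/4, 45/4, 45/4]
R3 ← R3 + (1/2)·R2: [0, 0, 0, 0, 0]
R4 ← R4 − (9/8)·R2: [0, 0, 0, 0, 0]
Echelon form has 2 nonzero rows, so rank(C) = 2.
Each nonzero row contributes one pivot column: 2 pivot columns.

2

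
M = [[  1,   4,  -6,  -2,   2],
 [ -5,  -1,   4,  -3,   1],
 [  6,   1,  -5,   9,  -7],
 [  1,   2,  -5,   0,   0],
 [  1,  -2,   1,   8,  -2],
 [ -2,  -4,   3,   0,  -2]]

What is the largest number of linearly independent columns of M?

5

Row reduce to echelon form.
R2 ← R2 + (5)·R1: [0, 19, -26, -13, 11]
R3 ← R3 − (6)·R1: [0, -23, 31, 21, -19]
R4 ← R4 − R1: [0, -2, 1, 2, -2]
R5 ← R5 − R1: [0, -6, 7, 10, -4]
R6 ← R6 + (2)·R1: [0, 4, -9, -4, 2]
R3 ← R3 + (23/19)·R2: [0, 0, -9/19, 100/19, -108/19]
R4 ← R4 + (2/19)·R2: [0, 0, -33/19, 12/19, -16/19]
R5 ← R5 + (6/19)·R2: [0, 0, -23/19, 112/19, -10/19]
R6 ← R6 − (4/19)·R2: [0, 0, -67/19, -24/19, -6/19]
R4 ← R4 − (11/3)·R3: [0, 0, 0, -56/3, 20]
R5 ← R5 − (23/9)·R3: [0, 0, 0, -68/9, 14]
R6 ← R6 − (67/9)·R3: [0, 0, 0, -364/9, 42]
R5 ← R5 − (17/42)·R4: [0, 0, 0, 0, 124/21]
R6 ← R6 − (13/6)·R4: [0, 0, 0, 0, -4/3]
R6 ← R6 + (7/31)·R5: [0, 0, 0, 0, 0]
Echelon form has 5 nonzero rows, so rank(M) = 5.
The rank gives the maximum number of linearly independent columns: 5.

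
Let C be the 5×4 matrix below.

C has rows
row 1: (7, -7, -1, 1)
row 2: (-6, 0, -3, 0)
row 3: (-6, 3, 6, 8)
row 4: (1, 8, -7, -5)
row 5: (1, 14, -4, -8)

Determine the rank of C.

4

Row reduce to echelon form.
R2 ← R2 + (6/7)·R1: [0, -6, -27/7, 6/7]
R3 ← R3 + (6/7)·R1: [0, -3, 36/7, 62/7]
R4 ← R4 − (1/7)·R1: [0, 9, -48/7, -36/7]
R5 ← R5 − (1/7)·R1: [0, 15, -27/7, -57/7]
R3 ← R3 − (1/2)·R2: [0, 0, 99/14, 59/7]
R4 ← R4 + (3/2)·R2: [0, 0, -177/14, -27/7]
R5 ← R5 + (5/2)·R2: [0, 0, -27/2, -6]
R4 ← R4 + (59/33)·R3: [0, 0, 0, 370/33]
R5 ← R5 + (21/11)·R3: [0, 0, 0, 111/11]
R5 ← R5 − (9/10)·R4: [0, 0, 0, 0]
Echelon form has 4 nonzero rows, so rank(C) = 4.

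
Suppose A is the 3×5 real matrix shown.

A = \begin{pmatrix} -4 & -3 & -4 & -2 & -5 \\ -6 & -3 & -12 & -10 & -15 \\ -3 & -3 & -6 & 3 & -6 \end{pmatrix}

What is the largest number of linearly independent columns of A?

Row reduce to echelon form.
R2 ← R2 − (3/2)·R1: [0, 3/2, -6, -7, -15/2]
R3 ← R3 − (3/4)·R1: [0, -3/4, -3, 9/2, -9/4]
R3 ← R3 + (1/2)·R2: [0, 0, -6, 1, -6]
Echelon form has 3 nonzero rows, so rank(A) = 3.
The rank gives the maximum number of linearly independent columns: 3.

3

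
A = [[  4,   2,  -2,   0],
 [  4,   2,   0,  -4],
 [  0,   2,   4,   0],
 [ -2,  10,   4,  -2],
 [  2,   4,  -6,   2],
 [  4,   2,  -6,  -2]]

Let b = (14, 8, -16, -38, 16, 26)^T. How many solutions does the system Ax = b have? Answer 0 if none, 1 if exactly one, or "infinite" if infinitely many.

Row reduce the augmented matrix [A | b].
R2 ← R2 − R1: [0, 0, 2, -4, -6]
R4 ← R4 + (1/2)·R1: [0, 11, 3, -2, -31]
R5 ← R5 − (1/2)·R1: [0, 3, -5, 2, 9]
R6 ← R6 − R1: [0, 0, -4, -2, 12]
Swap R2 ↔ R3
R4 ← R4 − (11/2)·R2: [0, 0, -19, -2, 57]
R5 ← R5 − (3/2)·R2: [0, 0, -11, 2, 33]
R4 ← R4 + (19/2)·R3: [0, 0, 0, -40, 0]
R5 ← R5 + (11/2)·R3: [0, 0, 0, -20, 0]
R6 ← R6 + (2)·R3: [0, 0, 0, -10, 0]
R5 ← R5 − (1/2)·R4: [0, 0, 0, 0, 0]
R6 ← R6 − (1/4)·R4: [0, 0, 0, 0, 0]
The echelon form has 4 nonzero rows, and every pivot lies in the first 4 columns, so rank(A) = rank([A|b]) = 4.
The system is consistent.
rank = 4 = number of unknowns, so the solution is unique.

1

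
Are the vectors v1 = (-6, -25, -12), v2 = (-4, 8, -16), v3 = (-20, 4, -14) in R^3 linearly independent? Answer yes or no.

Form the matrix with these vectors as rows and row reduce.
R2 ← R2 − (2/3)·R1: [0, 74/3, -8]
R3 ← R3 − (10/3)·R1: [0, 262/3, 26]
R3 ← R3 − (131/37)·R2: [0, 0, 2010/37]
3 nonzero rows, so the 3 vectors span a space of dimension 3.
Since 3 = 3, the vectors are linearly independent.

yes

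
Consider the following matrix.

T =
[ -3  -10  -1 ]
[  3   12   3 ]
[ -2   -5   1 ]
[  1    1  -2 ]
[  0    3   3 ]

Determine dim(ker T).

1

Row reduce to echelon form.
R2 ← R2 + R1: [0, 2, 2]
R3 ← R3 − (2/3)·R1: [0, 5/3, 5/3]
R4 ← R4 + (1/3)·R1: [0, -7/3, -7/3]
R3 ← R3 − (5/6)·R2: [0, 0, 0]
R4 ← R4 + (7/6)·R2: [0, 0, 0]
R5 ← R5 − (3/2)·R2: [0, 0, 0]
2 nonzero rows, so rank(T) = 2.
T has 3 columns; by rank–nullity, nullity = 3 − 2 = 1.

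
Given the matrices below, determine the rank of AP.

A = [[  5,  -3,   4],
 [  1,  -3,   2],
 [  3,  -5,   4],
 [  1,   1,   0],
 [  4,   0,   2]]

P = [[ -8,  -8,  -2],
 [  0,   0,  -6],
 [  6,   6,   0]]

2

First compute AP:
[[-16, -16,   8],
 [  4,   4,  16],
 [  0,   0,  24],
 [ -8,  -8,  -8],
 [-20, -20,  -8]]
Now row reduce the product.
R2 ← R2 + (1/4)·R1: [0, 0, 18]
R4 ← R4 − (1/2)·R1: [0, 0, -12]
R5 ← R5 − (5/4)·R1: [0, 0, -18]
R3 ← R3 − (4/3)·R2: [0, 0, 0]
R4 ← R4 + (2/3)·R2: [0, 0, 0]
R5 ← R5 + R2: [0, 0, 0]
2 nonzero rows, so rank(AP) = 2.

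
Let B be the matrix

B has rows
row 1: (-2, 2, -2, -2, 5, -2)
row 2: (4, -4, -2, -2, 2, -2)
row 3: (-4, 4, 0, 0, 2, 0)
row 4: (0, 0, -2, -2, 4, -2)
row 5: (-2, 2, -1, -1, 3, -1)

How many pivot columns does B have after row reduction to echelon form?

2

Row reduce to echelon form.
R2 ← R2 + (2)·R1: [0, 0, -6, -6, 12, -6]
R3 ← R3 − (2)·R1: [0, 0, 4, 4, -8, 4]
R5 ← R5 − R1: [0, 0, 1, 1, -2, 1]
R3 ← R3 + (2/3)·R2: [0, 0, 0, 0, 0, 0]
R4 ← R4 − (1/3)·R2: [0, 0, 0, 0, 0, 0]
R5 ← R5 + (1/6)·R2: [0, 0, 0, 0, 0, 0]
Echelon form has 2 nonzero rows, so rank(B) = 2.
Each nonzero row contributes one pivot column: 2 pivot columns.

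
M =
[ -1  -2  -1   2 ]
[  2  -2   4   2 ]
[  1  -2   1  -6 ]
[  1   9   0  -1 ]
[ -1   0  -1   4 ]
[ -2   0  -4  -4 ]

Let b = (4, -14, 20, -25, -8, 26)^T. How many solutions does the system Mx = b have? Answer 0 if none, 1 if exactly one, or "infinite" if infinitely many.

infinite

Row reduce the augmented matrix [M | b].
R2 ← R2 + (2)·R1: [0, -6, 2, 6, -6]
R3 ← R3 + R1: [0, -4, 0, -4, 24]
R4 ← R4 + R1: [0, 7, -1, 1, -21]
R5 ← R5 − R1: [0, 2, 0, 2, -12]
R6 ← R6 − (2)·R1: [0, 4, -2, -8, 18]
R3 ← R3 − (2/3)·R2: [0, 0, -4/3, -8, 28]
R4 ← R4 + (7/6)·R2: [0, 0, 4/3, 8, -28]
R5 ← R5 + (1/3)·R2: [0, 0, 2/3, 4, -14]
R6 ← R6 + (2/3)·R2: [0, 0, -2/3, -4, 14]
R4 ← R4 + R3: [0, 0, 0, 0, 0]
R5 ← R5 + (1/2)·R3: [0, 0, 0, 0, 0]
R6 ← R6 − (1/2)·R3: [0, 0, 0, 0, 0]
The echelon form has 3 nonzero rows, and every pivot lies in the first 4 columns, so rank(M) = rank([M|b]) = 3.
The system is consistent.
rank = 3 < 4 unknowns, so there are infinitely many solutions.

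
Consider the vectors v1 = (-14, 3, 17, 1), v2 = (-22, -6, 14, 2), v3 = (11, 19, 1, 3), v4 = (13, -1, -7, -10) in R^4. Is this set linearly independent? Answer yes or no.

yes

Form the matrix with these vectors as rows and row reduce.
R2 ← R2 − (11/7)·R1: [0, -75/7, -89/7, 3/7]
R3 ← R3 + (11/14)·R1: [0, 299/14, 201/14, 53/14]
R4 ← R4 + (13/14)·R1: [0, 25/14, 123/14, -127/14]
R3 ← R3 + (299/150)·R2: [0, 0, -824/75, 116/25]
R4 ← R4 + (1/6)·R2: [0, 0, 20/3, -9]
R4 ← R4 + (125/206)·R3: [0, 0, 0, -637/103]
4 nonzero rows, so the 4 vectors span a space of dimension 4.
Since 4 = 4, the vectors are linearly independent.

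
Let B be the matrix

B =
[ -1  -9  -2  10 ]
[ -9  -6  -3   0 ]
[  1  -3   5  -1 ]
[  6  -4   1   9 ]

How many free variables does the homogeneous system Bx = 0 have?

1

Row reduce to echelon form.
R2 ← R2 − (9)·R1: [0, 75, 15, -90]
R3 ← R3 + R1: [0, -12, 3, 9]
R4 ← R4 + (6)·R1: [0, -58, -11, 69]
R3 ← R3 + (4/25)·R2: [0, 0, 27/5, -27/5]
R4 ← R4 + (58/75)·R2: [0, 0, 3/5, -3/5]
R4 ← R4 − (1/9)·R3: [0, 0, 0, 0]
3 nonzero rows, so rank(B) = 3.
B has 4 columns; by rank–nullity, nullity = 4 − 3 = 1.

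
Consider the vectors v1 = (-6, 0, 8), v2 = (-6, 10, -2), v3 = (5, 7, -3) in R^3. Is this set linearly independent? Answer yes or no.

Form the matrix with these vectors as rows and row reduce.
R2 ← R2 − R1: [0, 10, -10]
R3 ← R3 + (5/6)·R1: [0, 7, 11/3]
R3 ← R3 − (7/10)·R2: [0, 0, 32/3]
3 nonzero rows, so the 3 vectors span a space of dimension 3.
Since 3 = 3, the vectors are linearly independent.

yes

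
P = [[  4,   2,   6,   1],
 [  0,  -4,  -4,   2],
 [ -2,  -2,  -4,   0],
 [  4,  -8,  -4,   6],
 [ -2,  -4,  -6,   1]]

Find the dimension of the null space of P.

Row reduce to echelon form.
R3 ← R3 + (1/2)·R1: [0, -1, -1, 1/2]
R4 ← R4 − R1: [0, -10, -10, 5]
R5 ← R5 + (1/2)·R1: [0, -3, -3, 3/2]
R3 ← R3 − (1/4)·R2: [0, 0, 0, 0]
R4 ← R4 − (5/2)·R2: [0, 0, 0, 0]
R5 ← R5 − (3/4)·R2: [0, 0, 0, 0]
2 nonzero rows, so rank(P) = 2.
P has 4 columns; by rank–nullity, nullity = 4 − 2 = 2.

2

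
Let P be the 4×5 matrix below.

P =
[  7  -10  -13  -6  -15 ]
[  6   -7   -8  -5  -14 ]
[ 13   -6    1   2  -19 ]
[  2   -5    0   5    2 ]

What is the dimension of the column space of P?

4

Row reduce to echelon form.
R2 ← R2 − (6/7)·R1: [0, 11/7, 22/7, 1/7, -8/7]
R3 ← R3 − (13/7)·R1: [0, 88/7, 176/7, 92/7, 62/7]
R4 ← R4 − (2/7)·R1: [0, -15/7, 26/7, 47/7, 44/7]
R3 ← R3 − (8)·R2: [0, 0, 0, 12, 18]
R4 ← R4 + (15/11)·R2: [0, 0, 8, 76/11, 52/11]
Swap R3 ↔ R4
Echelon form has 4 nonzero rows, so rank(P) = 4.
The column space has dimension equal to the rank: 4.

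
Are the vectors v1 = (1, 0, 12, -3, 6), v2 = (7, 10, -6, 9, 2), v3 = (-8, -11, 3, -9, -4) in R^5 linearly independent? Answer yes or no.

no

Form the matrix with these vectors as rows and row reduce.
R2 ← R2 − (7)·R1: [0, 10, -90, 30, -40]
R3 ← R3 + (8)·R1: [0, -11, 99, -33, 44]
R3 ← R3 + (11/10)·R2: [0, 0, 0, 0, 0]
2 nonzero rows, so the 3 vectors span a space of dimension 2.
Since 2 < 3, the vectors are linearly dependent.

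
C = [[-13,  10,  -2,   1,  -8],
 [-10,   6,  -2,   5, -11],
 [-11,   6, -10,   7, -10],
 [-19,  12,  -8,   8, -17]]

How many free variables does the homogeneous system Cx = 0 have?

2

Row reduce to echelon form.
R2 ← R2 − (10/13)·R1: [0, -22/13, -6/13, 55/13, -63/13]
R3 ← R3 − (11/13)·R1: [0, -32/13, -108/13, 80/13, -42/13]
R4 ← R4 − (19/13)·R1: [0, -34/13, -66/13, 85/13, -69/13]
R3 ← R3 − (16/11)·R2: [0, 0, -84/11, 0, 42/11]
R4 ← R4 − (17/11)·R2: [0, 0, -48/11, 0, 24/11]
R4 ← R4 − (4/7)·R3: [0, 0, 0, 0, 0]
3 nonzero rows, so rank(C) = 3.
C has 5 columns; by rank–nullity, nullity = 5 − 3 = 2.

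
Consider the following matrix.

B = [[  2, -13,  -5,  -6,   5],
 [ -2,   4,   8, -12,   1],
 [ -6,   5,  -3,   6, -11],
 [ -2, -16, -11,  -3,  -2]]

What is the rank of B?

3

Row reduce to echelon form.
R2 ← R2 + R1: [0, -9, 3, -18, 6]
R3 ← R3 + (3)·R1: [0, -34, -18, -12, 4]
R4 ← R4 + R1: [0, -29, -16, -9, 3]
R3 ← R3 − (34/9)·R2: [0, 0, -88/3, 56, -56/3]
R4 ← R4 − (29/9)·R2: [0, 0, -77/3, 49, -49/3]
R4 ← R4 − (7/8)·R3: [0, 0, 0, 0, 0]
Echelon form has 3 nonzero rows, so rank(B) = 3.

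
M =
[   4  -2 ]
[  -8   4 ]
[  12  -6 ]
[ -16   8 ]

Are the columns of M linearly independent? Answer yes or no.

Row reduce M to echelon form.
R2 ← R2 + (2)·R1: [0, 0]
R3 ← R3 − (3)·R1: [0, 0]
R4 ← R4 + (4)·R1: [0, 0]
1 pivot among 2 columns.
Only 1 < 2 pivot columns, so the columns are linearly dependent.

no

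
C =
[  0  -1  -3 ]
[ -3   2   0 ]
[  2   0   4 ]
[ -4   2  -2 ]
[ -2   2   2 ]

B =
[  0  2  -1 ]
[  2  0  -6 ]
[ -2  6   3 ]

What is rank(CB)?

First compute CB:
[[  4, -18,  -3],
 [  4,  -6,  -9],
 [ -8,  28,  10],
 [  8, -20, -14],
 [  0,   8,  -4]]
Now row reduce the product.
R2 ← R2 − R1: [0, 12, -6]
R3 ← R3 + (2)·R1: [0, -8, 4]
R4 ← R4 − (2)·R1: [0, 16, -8]
R3 ← R3 + (2/3)·R2: [0, 0, 0]
R4 ← R4 − (4/3)·R2: [0, 0, 0]
R5 ← R5 − (2/3)·R2: [0, 0, 0]
2 nonzero rows, so rank(CB) = 2.

2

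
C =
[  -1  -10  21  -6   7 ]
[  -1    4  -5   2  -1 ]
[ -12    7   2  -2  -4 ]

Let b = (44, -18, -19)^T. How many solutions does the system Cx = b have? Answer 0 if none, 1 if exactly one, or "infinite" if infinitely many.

infinite

Row reduce the augmented matrix [C | b].
R2 ← R2 − R1: [0, 14, -26, 8, -8, -62]
R3 ← R3 − (12)·R1: [0, 127, -250, 70, -88, -547]
R3 ← R3 − (127/14)·R2: [0, 0, -99/7, -18/7, -108/7, 108/7]
The echelon form has 3 nonzero rows, and every pivot lies in the first 5 columns, so rank(C) = rank([C|b]) = 3.
The system is consistent.
rank = 3 < 5 unknowns, so there are infinitely many solutions.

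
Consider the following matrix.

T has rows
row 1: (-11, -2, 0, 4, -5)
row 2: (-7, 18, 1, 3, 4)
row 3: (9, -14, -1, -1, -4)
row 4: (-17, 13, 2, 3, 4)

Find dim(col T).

4

Row reduce to echelon form.
R2 ← R2 − (7/11)·R1: [0, 212/11, 1, 5/11, 79/11]
R3 ← R3 + (9/11)·R1: [0, -172/11, -1, 25/11, -89/11]
R4 ← R4 − (17/11)·R1: [0, 177/11, 2, -35/11, 129/11]
R3 ← R3 + (43/53)·R2: [0, 0, -10/53, 140/53, -120/53]
R4 ← R4 − (177/212)·R2: [0, 0, 247/212, -755/212, 1215/212]
R4 ← R4 + (247/40)·R3: [0, 0, 0, 51/4, -33/4]
Echelon form has 4 nonzero rows, so rank(T) = 4.
The column space has dimension equal to the rank: 4.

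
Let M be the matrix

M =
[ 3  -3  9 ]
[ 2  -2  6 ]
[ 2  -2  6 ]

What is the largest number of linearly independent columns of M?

Row reduce to echelon form.
R2 ← R2 − (2/3)·R1: [0, 0, 0]
R3 ← R3 − (2/3)·R1: [0, 0, 0]
Echelon form has 1 nonzero row, so rank(M) = 1.
The rank gives the maximum number of linearly independent columns: 1.

1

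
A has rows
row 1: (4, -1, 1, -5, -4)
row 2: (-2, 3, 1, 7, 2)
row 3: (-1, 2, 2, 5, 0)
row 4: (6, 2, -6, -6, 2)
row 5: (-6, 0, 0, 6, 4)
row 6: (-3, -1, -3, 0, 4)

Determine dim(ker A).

Row reduce to echelon form.
R2 ← R2 + (1/2)·R1: [0, 5/2, 3/2, 9/2, 0]
R3 ← R3 + (1/4)·R1: [0, 7/4, 9/4, 15/4, -1]
R4 ← R4 − (3/2)·R1: [0, 7/2, -15/2, 3/2, 8]
R5 ← R5 + (3/2)·R1: [0, -3/2, 3/2, -3/2, -2]
R6 ← R6 + (3/4)·R1: [0, -7/4, -9/4, -15/4, 1]
R3 ← R3 − (7/10)·R2: [0, 0, 6/5, 3/5, -1]
R4 ← R4 − (7/5)·R2: [0, 0, -48/5, -24/5, 8]
R5 ← R5 + (3/5)·R2: [0, 0, 12/5, 6/5, -2]
R6 ← R6 + (7/10)·R2: [0, 0, -6/5, -3/5, 1]
R4 ← R4 + (8)·R3: [0, 0, 0, 0, 0]
R5 ← R5 − (2)·R3: [0, 0, 0, 0, 0]
R6 ← R6 + R3: [0, 0, 0, 0, 0]
3 nonzero rows, so rank(A) = 3.
A has 5 columns; by rank–nullity, nullity = 5 − 3 = 2.

2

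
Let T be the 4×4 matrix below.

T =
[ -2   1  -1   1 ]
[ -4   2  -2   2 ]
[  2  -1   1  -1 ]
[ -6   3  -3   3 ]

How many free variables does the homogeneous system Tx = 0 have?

Row reduce to echelon form.
R2 ← R2 − (2)·R1: [0, 0, 0, 0]
R3 ← R3 + R1: [0, 0, 0, 0]
R4 ← R4 − (3)·R1: [0, 0, 0, 0]
1 nonzero row, so rank(T) = 1.
T has 4 columns; by rank–nullity, nullity = 4 − 1 = 3.

3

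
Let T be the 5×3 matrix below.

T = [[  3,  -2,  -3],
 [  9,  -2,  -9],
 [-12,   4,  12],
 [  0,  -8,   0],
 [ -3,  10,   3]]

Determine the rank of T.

Row reduce to echelon form.
R2 ← R2 − (3)·R1: [0, 4, 0]
R3 ← R3 + (4)·R1: [0, -4, 0]
R5 ← R5 + R1: [0, 8, 0]
R3 ← R3 + R2: [0, 0, 0]
R4 ← R4 + (2)·R2: [0, 0, 0]
R5 ← R5 − (2)·R2: [0, 0, 0]
Echelon form has 2 nonzero rows, so rank(T) = 2.

2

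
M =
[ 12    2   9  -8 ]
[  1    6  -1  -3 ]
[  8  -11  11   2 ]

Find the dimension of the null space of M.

Row reduce to echelon form.
R2 ← R2 − (1/12)·R1: [0, 35/6, -7/4, -7/3]
R3 ← R3 − (2/3)·R1: [0, -37/3, 5, 22/3]
R3 ← R3 + (74/35)·R2: [0, 0, 13/10, 12/5]
3 nonzero rows, so rank(M) = 3.
M has 4 columns; by rank–nullity, nullity = 4 − 3 = 1.

1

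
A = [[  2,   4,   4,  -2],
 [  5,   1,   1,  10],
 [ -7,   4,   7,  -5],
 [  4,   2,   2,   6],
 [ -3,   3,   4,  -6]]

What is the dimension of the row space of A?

3

Row reduce to echelon form.
R2 ← R2 − (5/2)·R1: [0, -9, -9, 15]
R3 ← R3 + (7/2)·R1: [0, 18, 21, -12]
R4 ← R4 − (2)·R1: [0, -6, -6, 10]
R5 ← R5 + (3/2)·R1: [0, 9, 10, -9]
R3 ← R3 + (2)·R2: [0, 0, 3, 18]
R4 ← R4 − (2/3)·R2: [0, 0, 0, 0]
R5 ← R5 + R2: [0, 0, 1, 6]
R5 ← R5 − (1/3)·R3: [0, 0, 0, 0]
Echelon form has 3 nonzero rows, so rank(A) = 3.
The row space has dimension equal to the rank: 3.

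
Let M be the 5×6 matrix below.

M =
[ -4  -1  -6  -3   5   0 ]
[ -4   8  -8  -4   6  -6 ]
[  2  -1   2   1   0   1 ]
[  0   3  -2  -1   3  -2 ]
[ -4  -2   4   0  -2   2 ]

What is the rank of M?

4

Row reduce to echelon form.
R2 ← R2 − R1: [0, 9, -2, -1, 1, -6]
R3 ← R3 + (1/2)·R1: [0, -3/2, -1, -1/2, 5/2, 1]
R5 ← R5 − R1: [0, -1, 10, 3, -7, 2]
R3 ← R3 + (1/6)·R2: [0, 0, -4/3, -2/3, 8/3, 0]
R4 ← R4 − (1/3)·R2: [0, 0, -4/3, -2/3, 8/3, 0]
R5 ← R5 + (1/9)·R2: [0, 0, 88/9, 26/9, -62/9, 4/3]
R4 ← R4 − R3: [0, 0, 0, 0, 0, 0]
R5 ← R5 + (22/3)·R3: [0, 0, 0, -2, 38/3, 4/3]
Swap R4 ↔ R5
Echelon form has 4 nonzero rows, so rank(M) = 4.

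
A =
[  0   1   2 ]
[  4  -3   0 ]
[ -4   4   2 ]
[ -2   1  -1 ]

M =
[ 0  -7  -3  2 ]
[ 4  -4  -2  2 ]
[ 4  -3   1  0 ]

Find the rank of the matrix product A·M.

2

First compute AM:
[[ 12, -10,   0,   2],
 [-12, -16,  -6,   2],
 [ 24,   6,   6,   0],
 [  0,  13,   3,  -2]]
Now row reduce the product.
R2 ← R2 + R1: [0, -26, -6, 4]
R3 ← R3 − (2)·R1: [0, 26, 6, -4]
R3 ← R3 + R2: [0, 0, 0, 0]
R4 ← R4 + (1/2)·R2: [0, 0, 0, 0]
2 nonzero rows, so rank(AM) = 2.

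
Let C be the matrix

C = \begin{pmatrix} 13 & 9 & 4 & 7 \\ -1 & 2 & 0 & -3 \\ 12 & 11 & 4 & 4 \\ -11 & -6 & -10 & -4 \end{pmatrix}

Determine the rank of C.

Row reduce to echelon form.
R2 ← R2 + (1/13)·R1: [0, 35/13, 4/13, -32/13]
R3 ← R3 − (12/13)·R1: [0, 35/13, 4/13, -32/13]
R4 ← R4 + (11/13)·R1: [0, 21/13, -86/13, 25/13]
R3 ← R3 − R2: [0, 0, 0, 0]
R4 ← R4 − (3/5)·R2: [0, 0, -34/5, 17/5]
Swap R3 ↔ R4
Echelon form has 3 nonzero rows, so rank(C) = 3.

3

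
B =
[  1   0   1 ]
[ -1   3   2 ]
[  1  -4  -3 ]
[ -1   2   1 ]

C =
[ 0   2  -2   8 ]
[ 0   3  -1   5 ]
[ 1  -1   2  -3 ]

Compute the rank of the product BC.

2

First compute BC:
[[  1,   1,   0,   5],
 [  2,   5,   3,   1],
 [ -3,  -7,  -4,  -3],
 [  1,   3,   2,  -1]]
Now row reduce the product.
R2 ← R2 − (2)·R1: [0, 3, 3, -9]
R3 ← R3 + (3)·R1: [0, -4, -4, 12]
R4 ← R4 − R1: [0, 2, 2, -6]
R3 ← R3 + (4/3)·R2: [0, 0, 0, 0]
R4 ← R4 − (2/3)·R2: [0, 0, 0, 0]
2 nonzero rows, so rank(BC) = 2.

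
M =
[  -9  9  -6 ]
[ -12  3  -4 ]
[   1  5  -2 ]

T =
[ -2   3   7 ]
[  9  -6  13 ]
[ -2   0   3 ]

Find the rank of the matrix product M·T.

First compute MT:
[[111, -81,  36],
 [ 59, -54, -57],
 [ 47, -27,  66]]
Now row reduce the product.
R2 ← R2 − (59/111)·R1: [0, -405/37, -2817/37]
R3 ← R3 − (47/111)·R1: [0, 270/37, 1878/37]
R3 ← R3 + (2/3)·R2: [0, 0, 0]
2 nonzero rows, so rank(MT) = 2.

2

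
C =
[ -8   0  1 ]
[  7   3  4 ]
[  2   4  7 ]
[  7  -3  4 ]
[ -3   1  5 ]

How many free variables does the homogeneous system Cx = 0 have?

0

Row reduce to echelon form.
R2 ← R2 + (7/8)·R1: [0, 3, 39/8]
R3 ← R3 + (1/4)·R1: [0, 4, 29/4]
R4 ← R4 + (7/8)·R1: [0, -3, 39/8]
R5 ← R5 − (3/8)·R1: [0, 1, 37/8]
R3 ← R3 − (4/3)·R2: [0, 0, 3/4]
R4 ← R4 + R2: [0, 0, 39/4]
R5 ← R5 − (1/3)·R2: [0, 0, 3]
R4 ← R4 − (13)·R3: [0, 0, 0]
R5 ← R5 − (4)·R3: [0, 0, 0]
3 nonzero rows, so rank(C) = 3.
C has 3 columns; by rank–nullity, nullity = 3 − 3 = 0.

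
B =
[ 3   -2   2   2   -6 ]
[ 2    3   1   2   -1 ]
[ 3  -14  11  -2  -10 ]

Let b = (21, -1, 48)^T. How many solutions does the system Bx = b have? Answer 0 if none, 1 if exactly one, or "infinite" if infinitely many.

Row reduce the augmented matrix [B | b].
R2 ← R2 − (2/3)·R1: [0, 13/3, -1/3, 2/3, 3, -15]
R3 ← R3 − R1: [0, -12, 9, -4, -4, 27]
R3 ← R3 + (36/13)·R2: [0, 0, 105/13, -28/13, 56/13, -189/13]
The echelon form has 3 nonzero rows, and every pivot lies in the first 5 columns, so rank(B) = rank([B|b]) = 3.
The system is consistent.
rank = 3 < 5 unknowns, so there are infinitely many solutions.

infinite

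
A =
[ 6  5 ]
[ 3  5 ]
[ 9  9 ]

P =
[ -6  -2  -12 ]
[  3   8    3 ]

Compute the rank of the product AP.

2

First compute AP:
[[-21,  28, -57],
 [ -3,  34, -21],
 [-27,  54, -81]]
Now row reduce the product.
R2 ← R2 − (1/7)·R1: [0, 30, -90/7]
R3 ← R3 − (9/7)·R1: [0, 18, -54/7]
R3 ← R3 − (3/5)·R2: [0, 0, 0]
2 nonzero rows, so rank(AP) = 2.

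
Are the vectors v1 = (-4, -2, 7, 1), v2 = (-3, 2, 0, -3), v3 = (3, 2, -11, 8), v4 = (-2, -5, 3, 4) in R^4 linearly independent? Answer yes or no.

yes

Form the matrix with these vectors as rows and row reduce.
R2 ← R2 − (3/4)·R1: [0, 7/2, -21/4, -15/4]
R3 ← R3 + (3/4)·R1: [0, 1/2, -23/4, 35/4]
R4 ← R4 − (1/2)·R1: [0, -4, -1/2, 7/2]
R3 ← R3 − (1/7)·R2: [0, 0, -5, 65/7]
R4 ← R4 + (8/7)·R2: [0, 0, -13/2, -11/14]
R4 ← R4 − (13/10)·R3: [0, 0, 0, -90/7]
4 nonzero rows, so the 4 vectors span a space of dimension 4.
Since 4 = 4, the vectors are linearly independent.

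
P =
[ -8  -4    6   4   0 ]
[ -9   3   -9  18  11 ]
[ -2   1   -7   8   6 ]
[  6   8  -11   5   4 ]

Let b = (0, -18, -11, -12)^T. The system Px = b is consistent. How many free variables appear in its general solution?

1

Row reduce the augmented matrix [P | b].
R2 ← R2 − (9/8)·R1: [0, 15/2, -63/4, 27/2, 11, -18]
R3 ← R3 − (1/4)·R1: [0, 2, -17/2, 7, 6, -11]
R4 ← R4 + (3/4)·R1: [0, 5, -13/2, 8, 4, -12]
R3 ← R3 − (4/15)·R2: [0, 0, -43/10, 17/5, 46/15, -31/5]
R4 ← R4 − (2/3)·R2: [0, 0, 4, -1, -10/3, 0]
R4 ← R4 + (40/43)·R3: [0, 0, 0, 93/43, -62/129, -248/43]
The echelon form has 4 nonzero rows, and every pivot lies in the first 5 columns, so rank(P) = rank([P|b]) = 4.
The system is consistent.
Free variables = (unknowns) − (rank) = 5 − 4 = 1.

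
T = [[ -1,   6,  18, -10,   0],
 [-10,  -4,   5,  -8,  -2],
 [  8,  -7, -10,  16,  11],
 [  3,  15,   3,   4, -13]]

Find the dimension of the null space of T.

1

Row reduce to echelon form.
R2 ← R2 − (10)·R1: [0, -64, -175, 92, -2]
R3 ← R3 + (8)·R1: [0, 41, 134, -64, 11]
R4 ← R4 + (3)·R1: [0, 33, 57, -26, -13]
R3 ← R3 + (41/64)·R2: [0, 0, 1401/64, -81/16, 311/32]
R4 ← R4 + (33/64)·R2: [0, 0, -2127/64, 343/16, -449/32]
R4 ← R4 + (709/467)·R3: [0, 0, 0, 6422/467, 338/467]
4 nonzero rows, so rank(T) = 4.
T has 5 columns; by rank–nullity, nullity = 5 − 4 = 1.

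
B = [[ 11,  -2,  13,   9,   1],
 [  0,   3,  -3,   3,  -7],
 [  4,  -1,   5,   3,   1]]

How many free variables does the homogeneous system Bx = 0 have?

Row reduce to echelon form.
R3 ← R3 − (4/11)·R1: [0, -3/11, 3/11, -3/11, 7/11]
R3 ← R3 + (1/11)·R2: [0, 0, 0, 0, 0]
2 nonzero rows, so rank(B) = 2.
B has 5 columns; by rank–nullity, nullity = 5 − 2 = 3.

3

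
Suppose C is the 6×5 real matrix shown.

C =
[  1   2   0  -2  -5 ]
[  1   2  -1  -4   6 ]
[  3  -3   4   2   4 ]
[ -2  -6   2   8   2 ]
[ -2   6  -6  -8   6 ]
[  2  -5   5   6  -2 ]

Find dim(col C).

Row reduce to echelon form.
R2 ← R2 − R1: [0, 0, -1, -2, 11]
R3 ← R3 − (3)·R1: [0, -9, 4, 8, 19]
R4 ← R4 + (2)·R1: [0, -2, 2, 4, -8]
R5 ← R5 + (2)·R1: [0, 10, -6, -12, -4]
R6 ← R6 − (2)·R1: [0, -9, 5, 10, 8]
Swap R2 ↔ R3
R4 ← R4 − (2/9)·R2: [0, 0, 10/9, 20/9, -110/9]
R5 ← R5 + (10/9)·R2: [0, 0, -14/9, -28/9, 154/9]
R6 ← R6 − R2: [0, 0, 1, 2, -11]
R4 ← R4 + (10/9)·R3: [0, 0, 0, 0, 0]
R5 ← R5 − (14/9)·R3: [0, 0, 0, 0, 0]
R6 ← R6 + R3: [0, 0, 0, 0, 0]
Echelon form has 3 nonzero rows, so rank(C) = 3.
The column space has dimension equal to the rank: 3.

3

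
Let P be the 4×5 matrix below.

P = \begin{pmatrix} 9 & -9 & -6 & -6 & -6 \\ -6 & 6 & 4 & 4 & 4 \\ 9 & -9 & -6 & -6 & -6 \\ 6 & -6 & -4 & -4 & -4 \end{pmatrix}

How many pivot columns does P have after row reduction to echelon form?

1

Row reduce to echelon form.
R2 ← R2 + (2/3)·R1: [0, 0, 0, 0, 0]
R3 ← R3 − R1: [0, 0, 0, 0, 0]
R4 ← R4 − (2/3)·R1: [0, 0, 0, 0, 0]
Echelon form has 1 nonzero row, so rank(P) = 1.
Each nonzero row contributes one pivot column: 1 pivot columns.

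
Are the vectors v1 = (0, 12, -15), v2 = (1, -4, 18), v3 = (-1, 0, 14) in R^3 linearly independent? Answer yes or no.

yes

Form the matrix with these vectors as rows and row reduce.
Swap R1 ↔ R2
R3 ← R3 + R1: [0, -4, 32]
R3 ← R3 + (1/3)·R2: [0, 0, 27]
3 nonzero rows, so the 3 vectors span a space of dimension 3.
Since 3 = 3, the vectors are linearly independent.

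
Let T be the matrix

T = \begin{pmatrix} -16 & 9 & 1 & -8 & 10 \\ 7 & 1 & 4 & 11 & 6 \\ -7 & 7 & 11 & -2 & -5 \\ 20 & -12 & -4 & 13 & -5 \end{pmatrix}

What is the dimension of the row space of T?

4

Row reduce to echelon form.
R2 ← R2 + (7/16)·R1: [0, 79/16, 71/16, 15/2, 83/8]
R3 ← R3 − (7/16)·R1: [0, 49/16, 169/16, 3/2, -75/8]
R4 ← R4 + (5/4)·R1: [0, -3/4, -11/4, 3, 15/2]
R3 ← R3 − (49/79)·R2: [0, 0, 617/79, -249/79, -1249/79]
R4 ← R4 + (12/79)·R2: [0, 0, -164/79, 327/79, 717/79]
R4 ← R4 + (164/617)·R3: [0, 0, 0, 2037/617, 3007/617]
Echelon form has 4 nonzero rows, so rank(T) = 4.
The row space has dimension equal to the rank: 4.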